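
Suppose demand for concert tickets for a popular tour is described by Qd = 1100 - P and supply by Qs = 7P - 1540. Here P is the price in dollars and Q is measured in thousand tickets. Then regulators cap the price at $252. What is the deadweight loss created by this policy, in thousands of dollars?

Equilibrium: 1100 - P = 7P - 1540, so 2640 = 8P and P* = 330, Q* = 770.
The ceiling of 252 is below the equilibrium price 330, so it binds.
At P = 252: Qd = 1100 - 252 = 848 and Qs = 7·252 - 1540 = 224.
Quantity traded falls to 224. At Q = 224 the demand price is 1100 - 224 = 876 and the supply price is (1540 + 224)/7 = 252.
Deadweight loss = ½ · (876 - 252) · (770 - 224) = ½ · 624 · 546 = 170352.

170352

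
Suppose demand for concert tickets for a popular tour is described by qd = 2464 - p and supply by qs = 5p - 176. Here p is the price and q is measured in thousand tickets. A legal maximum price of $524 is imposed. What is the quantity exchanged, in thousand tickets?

2024

Without the control the market clears where 2464 - p = 5p - 176, i.e. p* = 440 and q* = 2024.
Since 524 is above p* = 440, the ceiling does not bind and the free-market outcome prevails.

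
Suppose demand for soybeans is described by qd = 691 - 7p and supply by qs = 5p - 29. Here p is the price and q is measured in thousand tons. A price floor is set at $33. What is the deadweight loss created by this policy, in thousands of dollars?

Equilibrium: 691 - 7p = 5p - 29, so 720 = 12p and p* = 60, q* = 271.
Since 33 is below p* = 60, the floor does not bind and the free-market outcome prevails.
Since the control does not bind, no trades are prevented and deadweight loss is zero.

0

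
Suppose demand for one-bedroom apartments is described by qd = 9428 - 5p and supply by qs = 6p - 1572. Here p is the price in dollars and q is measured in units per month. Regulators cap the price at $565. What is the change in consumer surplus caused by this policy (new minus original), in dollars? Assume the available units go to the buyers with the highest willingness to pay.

Equilibrium: 9428 - 5p = 6p - 1572, so 11000 = 11p and p* = 1000, q* = 4428.
The ceiling of 565 is below the equilibrium price 1000, so it binds.
At p = 565: qd = 9428 - 5·565 = 6603 and qs = 6·565 - 1572 = 1818.
Consumer surplus without the control is ½ · (1885.6 - 1000) · 4428 = 1960718.4.
With the ceiling, 1818 units are sold at 565 (assume they go to the highest-value buyers). The demand price at q = 1818 is 1522, so CS = ½ · [(1885.6 - 565) + (1522 - 565)] · 1818 = 2070338.4.
Change in consumer surplus = 2070338.4 - 1960718.4 = 109620.

109620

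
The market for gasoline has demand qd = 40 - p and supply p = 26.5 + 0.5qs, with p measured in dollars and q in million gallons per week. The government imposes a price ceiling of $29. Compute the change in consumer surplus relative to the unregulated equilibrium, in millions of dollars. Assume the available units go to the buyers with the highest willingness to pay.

Rearranging supply gives qs = 2p - 53. In a free market, 40 - p = 2p - 53 gives the equilibrium p* = 31, q* = 9.
Since 29 < 31, the ceiling is binding.
At p = 29: qd = 40 - 29 = 11 and qs = 2·29 - 53 = 5.
Consumer surplus without the control is ½ · (40 - 31) · 9 = 40.5.
With the ceiling, 5 units are sold at 29 (assume they go to the highest-value buyers). The demand price at q = 5 is 35, so CS = ½ · [(40 - 29) + (35 - 29)] · 5 = 42.5.
Change in consumer surplus = 42.5 - 40.5 = 2.

2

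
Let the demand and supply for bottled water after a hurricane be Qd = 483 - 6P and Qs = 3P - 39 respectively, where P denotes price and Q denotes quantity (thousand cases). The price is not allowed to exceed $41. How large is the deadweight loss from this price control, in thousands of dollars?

Equilibrium: 483 - 6P = 3P - 39, so 522 = 9P and P* = 58, Q* = 135.
The ceiling of 41 is below the equilibrium price 58, so it binds.
At P = 41: Qd = 483 - 6·41 = 237 and Qs = 3·41 - 39 = 84.
Quantity traded falls to 84. At Q = 84 the demand price is (483 - 84)/6 = 66.5 and the supply price is (39 + 84)/3 = 41.
Deadweight loss = ½ · (66.5 - 41) · (135 - 84) = ½ · 25.5 · 51 = 650.25.

650.25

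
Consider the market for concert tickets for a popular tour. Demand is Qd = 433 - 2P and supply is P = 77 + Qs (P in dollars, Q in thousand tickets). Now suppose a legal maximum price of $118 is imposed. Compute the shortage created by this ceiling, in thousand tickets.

Rearranging supply gives Qs = P - 77. In a free market, 433 - 2P = P - 77 gives the equilibrium P* = 170, Q* = 93.
Because the ceiling (118) lies below the market-clearing price, it is binding.
At P = 118: Qd = 433 - 2·118 = 197 and Qs = 118 - 77 = 41.
Shortage = Qd - Qs = 197 - 41 = 156.

156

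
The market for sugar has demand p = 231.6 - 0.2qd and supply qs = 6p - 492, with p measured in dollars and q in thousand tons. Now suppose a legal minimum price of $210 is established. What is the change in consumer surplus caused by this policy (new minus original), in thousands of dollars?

-15480

Rearranging demand gives qd = 1158 - 5p. Without the control the market clears where 1158 - 5p = 6p - 492, i.e. p* = 150 and q* = 408.
Since 210 > 150, the floor is binding.
At p = 210: qd = 1158 - 5·210 = 108 and qs = 6·210 - 492 = 768.
Consumer surplus without the control is ½ · (231.6 - 150) · 408 = 16646.4.
With the floor, consumers buy 108 units at 210, so CS = ½ · (231.6 - 210) · 108 = 1166.4.
Change in consumer surplus = 1166.4 - 16646.4 = -15480.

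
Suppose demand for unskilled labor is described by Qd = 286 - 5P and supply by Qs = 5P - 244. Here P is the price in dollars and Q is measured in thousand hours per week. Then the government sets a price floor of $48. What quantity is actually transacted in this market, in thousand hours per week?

21

Without the control the market clears where 286 - 5P = 5P - 244, i.e. P* = 53 and Q* = 21.
Since 48 is below P* = 53, the floor does not bind and the free-market outcome prevails.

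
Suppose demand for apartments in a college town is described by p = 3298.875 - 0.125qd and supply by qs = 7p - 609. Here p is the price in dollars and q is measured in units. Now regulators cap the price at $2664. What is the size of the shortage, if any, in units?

0

Rearranging demand gives qd = 26391 - 8p. Equilibrium: 26391 - 8p = 7p - 609, so 27000 = 15p and p* = 1800, q* = 11991.
Since 2664 is above p* = 1800, the ceiling does not bind and the free-market outcome prevails.
Since the control does not bind, there is no shortage.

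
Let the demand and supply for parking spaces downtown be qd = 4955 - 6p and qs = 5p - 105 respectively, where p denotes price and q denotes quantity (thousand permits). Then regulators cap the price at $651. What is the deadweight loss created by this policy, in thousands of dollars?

Setting quantity demanded equal to quantity supplied, 4955 - 6p = 5p - 105, gives p* = 460 and q* = 2195.
The ceiling of 651 is above the equilibrium price 460, so it is not binding; the market clears at p* = 460, q* = 2195.
Since the control does not bind, no trades are prevented and deadweight loss is zero.

0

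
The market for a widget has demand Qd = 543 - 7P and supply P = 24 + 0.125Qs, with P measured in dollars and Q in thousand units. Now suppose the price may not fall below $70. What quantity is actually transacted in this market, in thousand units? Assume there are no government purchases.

Rearranging supply gives Qs = 8P - 192. Without the control the market clears where 543 - 7P = 8P - 192, i.e. P* = 49 and Q* = 200.
The floor of 70 is above the equilibrium price 49, so it binds.
At P = 70: Qd = 543 - 7·70 = 53 and Qs = 8·70 - 192 = 368.
The quantity actually transacted is the short side, demand: 53.

53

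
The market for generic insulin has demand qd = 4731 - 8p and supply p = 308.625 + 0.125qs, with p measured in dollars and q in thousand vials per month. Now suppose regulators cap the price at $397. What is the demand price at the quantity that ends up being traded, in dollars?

Rearranging supply gives qs = 8p - 2469. Setting quantity demanded equal to quantity supplied, 4731 - 8p = 8p - 2469, gives p* = 450 and q* = 1131.
Because the ceiling (397) lies below the market-clearing price, it is binding.
At p = 397: qd = 4731 - 8·397 = 1555 and qs = 8·397 - 2469 = 707.
Only 707 units reach the market. On the demand curve, the marginal buyer's willingness to pay at q = 707 is (4731 - 707)/8 = 503.

503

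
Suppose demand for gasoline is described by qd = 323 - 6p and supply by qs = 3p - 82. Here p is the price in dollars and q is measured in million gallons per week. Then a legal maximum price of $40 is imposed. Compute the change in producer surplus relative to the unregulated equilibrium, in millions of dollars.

In a free market, 323 - 6p = 3p - 82 gives the equilibrium p* = 45, q* = 53.
Since 40 < 45, the ceiling is binding.
At p = 40: qd = 323 - 6·40 = 83 and qs = 3·40 - 82 = 38.
Producer surplus without the control is ½ · (45 - 82/3) · 53 = 2809/6.
With the ceiling, producers sell 38 units at 40, so PS = ½ · (40 - 82/3) · 38 = 722/3.
Change in producer surplus = 722/3 - 2809/6 = -227.5.

-227.5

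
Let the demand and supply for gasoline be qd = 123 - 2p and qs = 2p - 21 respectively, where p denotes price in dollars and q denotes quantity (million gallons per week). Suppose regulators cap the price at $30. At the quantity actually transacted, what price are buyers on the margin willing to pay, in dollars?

Without the control the market clears where 123 - 2p = 2p - 21, i.e. p* = 36 and q* = 51.
The ceiling of 30 is below the equilibrium price 36, so it binds.
At p = 30: qd = 123 - 2·30 = 63 and qs = 2·30 - 21 = 39.
Only 39 units reach the market. On the demand curve, the marginal buyer's willingness to pay at q = 39 is (123 - 39)/2 = 42.

42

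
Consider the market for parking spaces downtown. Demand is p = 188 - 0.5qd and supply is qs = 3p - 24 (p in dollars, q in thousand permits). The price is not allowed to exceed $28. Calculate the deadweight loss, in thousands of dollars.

10140

Rearranging demand gives qd = 376 - 2p. Equilibrium: 376 - 2p = 3p - 24, so 400 = 5p and p* = 80, q* = 216.
Because the ceiling (28) lies below the market-clearing price, it is binding.
At p = 28: qd = 376 - 2·28 = 320 and qs = 3·28 - 24 = 60.
Quantity traded falls to 60. At q = 60 the demand price is (376 - 60)/2 = 158 and the supply price is (24 + 60)/3 = 28.
Deadweight loss = ½ · (158 - 28) · (216 - 60) = ½ · 130 · 156 = 10140.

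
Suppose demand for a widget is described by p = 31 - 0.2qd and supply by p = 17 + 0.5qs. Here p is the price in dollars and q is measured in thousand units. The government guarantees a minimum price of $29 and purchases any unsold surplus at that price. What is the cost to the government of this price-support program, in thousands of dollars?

Rearranging demand gives qd = 155 - 5p; rearranging supply gives qs = 2p - 34. Without the control the market clears where 155 - 5p = 2p - 34, i.e. p* = 27 and q* = 20.
Since 29 > 27, the floor is binding.
At p = 29: qd = 155 - 5·29 = 10 and qs = 2·29 - 34 = 24.
Surplus = qs - qd = 14.
Government expenditure = surplus × support price = 14 × 29 = 406.

406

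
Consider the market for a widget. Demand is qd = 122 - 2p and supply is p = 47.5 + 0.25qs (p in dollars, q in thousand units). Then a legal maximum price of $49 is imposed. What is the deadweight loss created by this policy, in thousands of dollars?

54

Rearranging supply gives qs = 4p - 190. Setting quantity demanded equal to quantity supplied, 122 - 2p = 4p - 190, gives p* = 52 and q* = 18.
The ceiling of 49 is below the equilibrium price 52, so it binds.
At p = 49: qd = 122 - 2·49 = 24 and qs = 4·49 - 190 = 6.
Quantity traded falls to 6. At q = 6 the demand price is (122 - 6)/2 = 58 and the supply price is (190 + 6)/4 = 49.
Deadweight loss = ½ · (58 - 49) · (18 - 6) = ½ · 9 · 12 = 54.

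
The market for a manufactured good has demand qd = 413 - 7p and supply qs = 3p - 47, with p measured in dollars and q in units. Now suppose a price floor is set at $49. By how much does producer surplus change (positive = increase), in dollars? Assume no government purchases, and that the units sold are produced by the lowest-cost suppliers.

Equilibrium: 413 - 7p = 3p - 47, so 460 = 10p and p* = 46, q* = 91.
Since 49 > 46, the floor is binding.
At p = 49: qd = 413 - 7·49 = 70 and qs = 3·49 - 47 = 100.
Producer surplus without the control is ½ · (46 - 47/3) · 91 = 8281/6.
With the floor, 70 units are sold at 49. The supply price at q = 70 is 39, so PS = ½ · [(49 - 47/3) + (49 - 39)] · 70 = 4550/3.
Change in producer surplus = 4550/3 - 8281/6 = 136.5.

136.5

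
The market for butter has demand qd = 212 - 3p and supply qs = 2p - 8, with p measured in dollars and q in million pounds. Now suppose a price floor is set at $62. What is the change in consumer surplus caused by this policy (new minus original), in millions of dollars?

-954

Without the control the market clears where 212 - 3p = 2p - 8, i.e. p* = 44 and q* = 80.
Because the floor (62) lies above the market-clearing price, it is binding.
At p = 62: qd = 212 - 3·62 = 26 and qs = 2·62 - 8 = 116.
Consumer surplus without the control is ½ · (212/3 - 44) · 80 = 3200/3.
With the floor, consumers buy 26 units at 62, so CS = ½ · (212/3 - 62) · 26 = 338/3.
Change in consumer surplus = 338/3 - 3200/3 = -954.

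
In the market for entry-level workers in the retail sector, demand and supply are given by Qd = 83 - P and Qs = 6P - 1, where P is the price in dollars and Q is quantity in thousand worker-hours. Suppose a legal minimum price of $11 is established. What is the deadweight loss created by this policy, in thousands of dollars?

0

In a free market, 83 - P = 6P - 1 gives the equilibrium P* = 12, Q* = 71.
The floor of 11 is below the equilibrium price 12, so it is not binding; the market clears at P* = 12, Q* = 71.
Since the control does not bind, no trades are prevented and deadweight loss is zero.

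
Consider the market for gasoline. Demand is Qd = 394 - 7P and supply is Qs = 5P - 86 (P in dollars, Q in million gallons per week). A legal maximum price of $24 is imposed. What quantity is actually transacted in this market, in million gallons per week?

34

In a free market, 394 - 7P = 5P - 86 gives the equilibrium P* = 40, Q* = 114.
Because the ceiling (24) lies below the market-clearing price, it is binding.
At P = 24: Qd = 394 - 7·24 = 226 and Qs = 5·24 - 86 = 34.
The quantity actually transacted is the short side, supply: 34.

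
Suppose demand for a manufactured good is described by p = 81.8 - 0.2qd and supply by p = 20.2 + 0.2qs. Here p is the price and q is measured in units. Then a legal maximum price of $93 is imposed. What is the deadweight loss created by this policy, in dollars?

0

Rearranging demand gives qd = 409 - 5p; rearranging supply gives qs = 5p - 101. In a free market, 409 - 5p = 5p - 101 gives the equilibrium p* = 51, q* = 154.
Since 93 is above p* = 51, the ceiling does not bind and the free-market outcome prevails.
Since the control does not bind, no trades are prevented and deadweight loss is zero.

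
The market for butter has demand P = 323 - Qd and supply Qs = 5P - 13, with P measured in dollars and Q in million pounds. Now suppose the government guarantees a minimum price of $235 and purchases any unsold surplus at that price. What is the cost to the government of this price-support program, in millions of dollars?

252390

Rearranging demand gives Qd = 323 - P. Without the control the market clears where 323 - P = 5P - 13, i.e. P* = 56 and Q* = 267.
The floor of 235 is above the equilibrium price 56, so it binds.
At P = 235: Qd = 323 - 235 = 88 and Qs = 5·235 - 13 = 1162.
Surplus = Qs - Qd = 1074.
Government expenditure = surplus × support price = 1074 × 235 = 252390.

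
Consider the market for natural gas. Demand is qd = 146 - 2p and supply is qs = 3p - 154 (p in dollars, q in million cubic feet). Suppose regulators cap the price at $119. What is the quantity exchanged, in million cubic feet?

26

Equilibrium: 146 - 2p = 3p - 154, so 300 = 5p and p* = 60, q* = 26.
Since 119 is above p* = 60, the ceiling does not bind and the free-market outcome prevails.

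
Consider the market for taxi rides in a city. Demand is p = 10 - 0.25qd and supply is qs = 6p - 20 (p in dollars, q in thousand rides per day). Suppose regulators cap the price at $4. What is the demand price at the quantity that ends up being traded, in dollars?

Rearranging demand gives qd = 40 - 4p. Without the control the market clears where 40 - 4p = 6p - 20, i.e. p* = 6 and q* = 16.
Because the ceiling (4) lies below the market-clearing price, it is binding.
At p = 4: qd = 40 - 4·4 = 24 and qs = 6·4 - 20 = 4.
Only 4 units reach the market. On the demand curve, the marginal buyer's willingness to pay at q = 4 is (40 - 4)/4 = 9.

9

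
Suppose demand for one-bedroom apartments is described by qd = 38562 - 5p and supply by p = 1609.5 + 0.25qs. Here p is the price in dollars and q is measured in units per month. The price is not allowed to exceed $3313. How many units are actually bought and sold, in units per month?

6814

Rearranging supply gives qs = 4p - 6438. Without the control the market clears where 38562 - 5p = 4p - 6438, i.e. p* = 5000 and q* = 13562.
The ceiling of 3313 is below the equilibrium price 5000, so it binds.
At p = 3313: qd = 38562 - 5·3313 = 21997 and qs = 4·3313 - 6438 = 6814.
The quantity actually transacted is the short side, supply: 6814.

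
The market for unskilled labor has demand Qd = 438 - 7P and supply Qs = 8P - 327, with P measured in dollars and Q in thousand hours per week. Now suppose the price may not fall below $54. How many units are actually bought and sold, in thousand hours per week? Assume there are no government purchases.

60

Equilibrium: 438 - 7P = 8P - 327, so 765 = 15P and P* = 51, Q* = 81.
Since 54 > 51, the floor is binding.
At P = 54: Qd = 438 - 7·54 = 60 and Qs = 8·54 - 327 = 105.
The quantity actually transacted is the short side, demand: 60.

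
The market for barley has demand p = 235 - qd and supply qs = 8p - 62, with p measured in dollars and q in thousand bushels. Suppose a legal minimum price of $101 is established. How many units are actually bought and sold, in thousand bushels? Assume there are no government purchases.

Rearranging demand gives qd = 235 - p. Equilibrium: 235 - p = 8p - 62, so 297 = 9p and p* = 33, q* = 202.
Since 101 > 33, the floor is binding.
At p = 101: qd = 235 - 101 = 134 and qs = 8·101 - 62 = 746.
The quantity actually transacted is the short side, demand: 134.

134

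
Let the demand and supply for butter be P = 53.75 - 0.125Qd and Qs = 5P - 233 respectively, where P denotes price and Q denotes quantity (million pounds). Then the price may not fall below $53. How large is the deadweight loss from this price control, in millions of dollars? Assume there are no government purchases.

41.6

Rearranging demand gives Qd = 430 - 8P. Equilibrium: 430 - 8P = 5P - 233, so 663 = 13P and P* = 51, Q* = 22.
Because the floor (53) lies above the market-clearing price, it is binding.
At P = 53: Qd = 430 - 8·53 = 6 and Qs = 5·53 - 233 = 32.
Quantity traded falls to 6. At Q = 6 the demand price is (430 - 6)/8 = 53 and the supply price is (233 + 6)/5 = 47.8.
Deadweight loss = ½ · (53 - 47.8) · (22 - 6) = ½ · 5.2 · 16 = 41.6.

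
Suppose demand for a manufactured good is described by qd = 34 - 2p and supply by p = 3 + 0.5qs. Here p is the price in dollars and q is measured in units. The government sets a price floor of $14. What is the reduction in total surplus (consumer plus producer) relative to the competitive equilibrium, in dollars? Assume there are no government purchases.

Rearranging supply gives qs = 2p - 6. Without the control the market clears where 34 - 2p = 2p - 6, i.e. p* = 10 and q* = 14.
Because the floor (14) lies above the market-clearing price, it is binding.
At p = 14: qd = 34 - 2·14 = 6 and qs = 2·14 - 6 = 22.
Quantity traded falls to 6. At q = 6 the demand price is (34 - 6)/2 = 14 and the supply price is (6 + 6)/2 = 6.
Deadweight loss = ½ · (14 - 6) · (14 - 6) = ½ · 8 · 8 = 32.

32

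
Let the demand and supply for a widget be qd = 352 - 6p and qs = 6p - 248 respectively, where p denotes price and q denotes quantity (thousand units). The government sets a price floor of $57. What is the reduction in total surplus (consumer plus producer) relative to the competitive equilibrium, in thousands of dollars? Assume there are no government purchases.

294

In a free market, 352 - 6p = 6p - 248 gives the equilibrium p* = 50, q* = 52.
The floor of 57 is above the equilibrium price 50, so it binds.
At p = 57: qd = 352 - 6·57 = 10 and qs = 6·57 - 248 = 94.
Quantity traded falls to 10. At q = 10 the demand price is (352 - 10)/6 = 57 and the supply price is (248 + 10)/6 = 43.
Deadweight loss = ½ · (57 - 43) · (52 - 10) = ½ · 14 · 42 = 294.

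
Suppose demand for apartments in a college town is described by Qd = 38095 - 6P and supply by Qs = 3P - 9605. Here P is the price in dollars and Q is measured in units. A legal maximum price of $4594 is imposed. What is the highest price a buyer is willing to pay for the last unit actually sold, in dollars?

Equilibrium: 38095 - 6P = 3P - 9605, so 47700 = 9P and P* = 5300, Q* = 6295.
The ceiling of 4594 is below the equilibrium price 5300, so it binds.
At P = 4594: Qd = 38095 - 6·4594 = 10531 and Qs = 3·4594 - 9605 = 4177.
Only 4177 units reach the market. On the demand curve, the marginal buyer's willingness to pay at Q = 4177 is (38095 - 4177)/6 = 5653.

5653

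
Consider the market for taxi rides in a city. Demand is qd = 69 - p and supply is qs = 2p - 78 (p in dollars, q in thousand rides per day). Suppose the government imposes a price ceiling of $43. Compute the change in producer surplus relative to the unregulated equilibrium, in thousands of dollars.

Without the control the market clears where 69 - p = 2p - 78, i.e. p* = 49 and q* = 20.
Since 43 < 49, the ceiling is binding.
At p = 43: qd = 69 - 43 = 26 and qs = 2·43 - 78 = 8.
Producer surplus without the control is ½ · (49 - 39) · 20 = 100.
With the ceiling, producers sell 8 units at 43, so PS = ½ · (43 - 39) · 8 = 16.
Change in producer surplus = 16 - 100 = -84.

-84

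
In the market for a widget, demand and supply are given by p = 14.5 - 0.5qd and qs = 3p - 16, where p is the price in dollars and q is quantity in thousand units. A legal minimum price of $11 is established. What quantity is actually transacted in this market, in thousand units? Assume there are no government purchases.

Rearranging demand gives qd = 29 - 2p. In a free market, 29 - 2p = 3p - 16 gives the equilibrium p* = 9, q* = 11.
The floor of 11 is above the equilibrium price 9, so it binds.
At p = 11: qd = 29 - 2·11 = 7 and qs = 3·11 - 16 = 17.
The quantity actually transacted is the short side, demand: 7.

7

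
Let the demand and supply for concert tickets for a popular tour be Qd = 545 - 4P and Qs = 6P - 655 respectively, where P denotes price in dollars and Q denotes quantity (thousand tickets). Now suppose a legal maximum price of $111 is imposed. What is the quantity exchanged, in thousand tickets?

Equilibrium: 545 - 4P = 6P - 655, so 1200 = 10P and P* = 120, Q* = 65.
Because the ceiling (111) lies below the market-clearing price, it is binding.
At P = 111: Qd = 545 - 4·111 = 101 and Qs = 6·111 - 655 = 11.
The quantity actually transacted is the short side, supply: 11.

11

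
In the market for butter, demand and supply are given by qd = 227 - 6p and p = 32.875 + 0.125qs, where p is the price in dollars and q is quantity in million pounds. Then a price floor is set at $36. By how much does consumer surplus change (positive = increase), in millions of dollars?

-14

Rearranging supply gives qs = 8p - 263. In a free market, 227 - 6p = 8p - 263 gives the equilibrium p* = 35, q* = 17.
Since 36 > 35, the floor is binding.
At p = 36: qd = 227 - 6·36 = 11 and qs = 8·36 - 263 = 25.
Consumer surplus without the control is ½ · (227/6 - 35) · 17 = 289/12.
With the floor, consumers buy 11 units at 36, so CS = ½ · (227/6 - 36) · 11 = 121/12.
Change in consumer surplus = 121/12 - 289/12 = -14.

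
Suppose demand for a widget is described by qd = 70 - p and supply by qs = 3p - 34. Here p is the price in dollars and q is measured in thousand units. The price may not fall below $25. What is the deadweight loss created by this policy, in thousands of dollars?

Setting quantity demanded equal to quantity supplied, 70 - p = 3p - 34, gives p* = 26 and q* = 44.
The floor of 25 is below the equilibrium price 26, so it is not binding; the market clears at p* = 26, q* = 44.
Since the control does not bind, no trades are prevented and deadweight loss is zero.

0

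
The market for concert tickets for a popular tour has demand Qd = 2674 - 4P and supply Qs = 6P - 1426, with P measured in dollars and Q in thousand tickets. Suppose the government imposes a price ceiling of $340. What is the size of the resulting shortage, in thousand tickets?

Without the control the market clears where 2674 - 4P = 6P - 1426, i.e. P* = 410 and Q* = 1034.
Since 340 < 410, the ceiling is binding.
At P = 340: Qd = 2674 - 4·340 = 1314 and Qs = 6·340 - 1426 = 614.
Shortage = Qd - Qs = 1314 - 614 = 700.

700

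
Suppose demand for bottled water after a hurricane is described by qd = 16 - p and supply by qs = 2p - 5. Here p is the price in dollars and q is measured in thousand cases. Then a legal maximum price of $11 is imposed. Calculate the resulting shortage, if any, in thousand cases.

Setting quantity demanded equal to quantity supplied, 16 - p = 2p - 5, gives p* = 7 and q* = 9.
The ceiling of 11 is above the equilibrium price 7, so it is not binding; the market clears at p* = 7, q* = 9.
Since the control does not bind, there is no shortage.

0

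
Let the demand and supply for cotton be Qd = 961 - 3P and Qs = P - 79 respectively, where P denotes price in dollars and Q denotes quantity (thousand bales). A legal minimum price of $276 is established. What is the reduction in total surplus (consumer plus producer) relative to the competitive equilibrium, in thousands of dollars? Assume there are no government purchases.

Without the control the market clears where 961 - 3P = P - 79, i.e. P* = 260 and Q* = 181.
Because the floor (276) lies above the market-clearing price, it is binding.
At P = 276: Qd = 961 - 3·276 = 133 and Qs = 276 - 79 = 197.
Quantity traded falls to 133. At Q = 133 the demand price is (961 - 133)/3 = 276 and the supply price is 79 + 133 = 212.
Deadweight loss = ½ · (276 - 212) · (181 - 133) = ½ · 64 · 48 = 1536.

1536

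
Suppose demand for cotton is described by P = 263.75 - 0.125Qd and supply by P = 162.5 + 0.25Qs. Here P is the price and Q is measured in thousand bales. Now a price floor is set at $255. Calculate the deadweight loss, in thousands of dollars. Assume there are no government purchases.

Rearranging demand gives Qd = 2110 - 8P; rearranging supply gives Qs = 4P - 650. In a free market, 2110 - 8P = 4P - 650 gives the equilibrium P* = 230, Q* = 270.
Because the floor (255) lies above the market-clearing price, it is binding.
At P = 255: Qd = 2110 - 8·255 = 70 and Qs = 4·255 - 650 = 370.
Quantity traded falls to 70. At Q = 70 the demand price is (2110 - 70)/8 = 255 and the supply price is (650 + 70)/4 = 180.
Deadweight loss = ½ · (255 - 180) · (270 - 70) = ½ · 75 · 200 = 7500.

7500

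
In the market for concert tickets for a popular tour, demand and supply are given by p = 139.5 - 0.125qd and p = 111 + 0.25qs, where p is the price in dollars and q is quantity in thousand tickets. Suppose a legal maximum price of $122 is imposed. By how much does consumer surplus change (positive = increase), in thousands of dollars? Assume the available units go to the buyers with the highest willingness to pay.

Rearranging demand gives qd = 1116 - 8p; rearranging supply gives qs = 4p - 444. Equilibrium: 1116 - 8p = 4p - 444, so 1560 = 12p and p* = 130, q* = 76.
The ceiling of 122 is below the equilibrium price 130, so it binds.
At p = 122: qd = 1116 - 8·122 = 140 and qs = 4·122 - 444 = 44.
Consumer surplus without the control is ½ · (139.5 - 130) · 76 = 361.
With the ceiling, 44 units are sold at 122 (assume they go to the highest-value buyers). The demand price at q = 44 is 134, so CS = ½ · [(139.5 - 122) + (134 - 122)] · 44 = 649.
Change in consumer surplus = 649 - 361 = 288.

288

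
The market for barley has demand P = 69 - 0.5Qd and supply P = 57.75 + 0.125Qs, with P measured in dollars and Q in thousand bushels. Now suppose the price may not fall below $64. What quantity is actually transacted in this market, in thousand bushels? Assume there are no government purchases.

10

Rearranging demand gives Qd = 138 - 2P; rearranging supply gives Qs = 8P - 462. Equilibrium: 138 - 2P = 8P - 462, so 600 = 10P and P* = 60, Q* = 18.
Because the floor (64) lies above the market-clearing price, it is binding.
At P = 64: Qd = 138 - 2·64 = 10 and Qs = 8·64 - 462 = 50.
The quantity actually transacted is the short side, demand: 10.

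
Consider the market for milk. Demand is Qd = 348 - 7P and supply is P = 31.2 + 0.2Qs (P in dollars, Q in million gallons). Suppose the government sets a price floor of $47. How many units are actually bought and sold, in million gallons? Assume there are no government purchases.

Rearranging supply gives Qs = 5P - 156. Setting quantity demanded equal to quantity supplied, 348 - 7P = 5P - 156, gives P* = 42 and Q* = 54.
Because the floor (47) lies above the market-clearing price, it is binding.
At P = 47: Qd = 348 - 7·47 = 19 and Qs = 5·47 - 156 = 79.
The quantity actually transacted is the short side, demand: 19.

19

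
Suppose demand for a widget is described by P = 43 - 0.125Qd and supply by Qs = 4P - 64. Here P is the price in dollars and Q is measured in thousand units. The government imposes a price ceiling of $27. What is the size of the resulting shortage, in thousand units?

84

Rearranging demand gives Qd = 344 - 8P. Without the control the market clears where 344 - 8P = 4P - 64, i.e. P* = 34 and Q* = 72.
The ceiling of 27 is below the equilibrium price 34, so it binds.
At P = 27: Qd = 344 - 8·27 = 128 and Qs = 4·27 - 64 = 44.
Shortage = Qd - Qs = 128 - 44 = 84.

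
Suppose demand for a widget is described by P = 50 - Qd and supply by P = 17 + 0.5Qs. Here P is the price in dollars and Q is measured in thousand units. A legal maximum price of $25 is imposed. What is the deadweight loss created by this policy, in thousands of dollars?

27

Rearranging demand gives Qd = 50 - P; rearranging supply gives Qs = 2P - 34. Without the control the market clears where 50 - P = 2P - 34, i.e. P* = 28 and Q* = 22.
The ceiling of 25 is below the equilibrium price 28, so it binds.
At P = 25: Qd = 50 - 25 = 25 and Qs = 2·25 - 34 = 16.
Quantity traded falls to 16. At Q = 16 the demand price is 50 - 16 = 34 and the supply price is (34 + 16)/2 = 25.
Deadweight loss = ½ · (34 - 25) · (22 - 16) = ½ · 9 · 6 = 27.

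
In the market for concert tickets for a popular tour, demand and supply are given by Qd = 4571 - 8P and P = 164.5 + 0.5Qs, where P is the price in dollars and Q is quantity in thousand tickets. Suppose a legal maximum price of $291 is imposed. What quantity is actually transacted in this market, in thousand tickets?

253

Rearranging supply gives Qs = 2P - 329. In a free market, 4571 - 8P = 2P - 329 gives the equilibrium P* = 490, Q* = 651.
Because the ceiling (291) lies below the market-clearing price, it is binding.
At P = 291: Qd = 4571 - 8·291 = 2243 and Qs = 2·291 - 329 = 253.
The quantity actually transacted is the short side, supply: 253.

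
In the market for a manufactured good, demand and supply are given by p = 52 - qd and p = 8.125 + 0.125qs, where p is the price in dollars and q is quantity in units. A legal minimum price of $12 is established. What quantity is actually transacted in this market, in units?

39

Rearranging demand gives qd = 52 - p; rearranging supply gives qs = 8p - 65. Equilibrium: 52 - p = 8p - 65, so 117 = 9p and p* = 13, q* = 39.
The floor of 12 is below the equilibrium price 13, so it is not binding; the market clears at p* = 13, q* = 39.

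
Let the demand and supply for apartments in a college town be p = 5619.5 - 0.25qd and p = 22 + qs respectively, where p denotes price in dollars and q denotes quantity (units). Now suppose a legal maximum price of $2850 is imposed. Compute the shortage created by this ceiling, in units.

8250

Rearranging demand gives qd = 22478 - 4p; rearranging supply gives qs = p - 22. Without the control the market clears where 22478 - 4p = p - 22, i.e. p* = 4500 and q* = 4478.
Since 2850 < 4500, the ceiling is binding.
At p = 2850: qd = 22478 - 4·2850 = 11078 and qs = 2850 - 22 = 2828.
Shortage = qd - qs = 11078 - 2828 = 8250.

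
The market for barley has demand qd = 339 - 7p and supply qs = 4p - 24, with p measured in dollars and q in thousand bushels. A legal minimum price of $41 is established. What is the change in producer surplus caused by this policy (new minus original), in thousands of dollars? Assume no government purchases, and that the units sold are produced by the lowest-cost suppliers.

Setting quantity demanded equal to quantity supplied, 339 - 7p = 4p - 24, gives p* = 33 and q* = 108.
Since 41 > 33, the floor is binding.
At p = 41: qd = 339 - 7·41 = 52 and qs = 4·41 - 24 = 140.
Producer surplus without the control is ½ · (33 - 6) · 108 = 1458.
With the floor, 52 units are sold at 41. The supply price at q = 52 is 19, so PS = ½ · [(41 - 6) + (41 - 19)] · 52 = 1482.
Change in producer surplus = 1482 - 1458 = 24.

24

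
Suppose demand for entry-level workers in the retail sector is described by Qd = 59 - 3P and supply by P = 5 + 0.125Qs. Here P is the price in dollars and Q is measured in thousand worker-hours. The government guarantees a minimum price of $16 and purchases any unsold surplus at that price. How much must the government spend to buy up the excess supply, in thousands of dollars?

Rearranging supply gives Qs = 8P - 40. Setting quantity demanded equal to quantity supplied, 59 - 3P = 8P - 40, gives P* = 9 and Q* = 32.
The floor of 16 is above the equilibrium price 9, so it binds.
At P = 16: Qd = 59 - 3·16 = 11 and Qs = 8·16 - 40 = 88.
Surplus = Qs - Qd = 77.
Government expenditure = surplus × support price = 77 × 16 = 1232.

1232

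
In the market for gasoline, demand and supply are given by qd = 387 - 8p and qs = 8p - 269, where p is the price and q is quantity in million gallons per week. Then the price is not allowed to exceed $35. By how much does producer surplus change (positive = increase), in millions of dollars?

-210

In a free market, 387 - 8p = 8p - 269 gives the equilibrium p* = 41, q* = 59.
The ceiling of 35 is below the equilibrium price 41, so it binds.
At p = 35: qd = 387 - 8·35 = 107 and qs = 8·35 - 269 = 11.
Producer surplus without the control is ½ · (41 - 33.625) · 59 = 217.5625.
With the ceiling, producers sell 11 units at 35, so PS = ½ · (35 - 33.625) · 11 = 7.5625.
Change in producer surplus = 7.5625 - 217.5625 = -210.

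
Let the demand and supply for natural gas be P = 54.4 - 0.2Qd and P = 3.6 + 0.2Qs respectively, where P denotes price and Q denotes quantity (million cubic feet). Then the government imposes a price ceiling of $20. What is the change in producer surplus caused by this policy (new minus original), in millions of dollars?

Rearranging demand gives Qd = 272 - 5P; rearranging supply gives Qs = 5P - 18. Equilibrium: 272 - 5P = 5P - 18, so 290 = 10P and P* = 29, Q* = 127.
The ceiling of 20 is below the equilibrium price 29, so it binds.
At P = 20: Qd = 272 - 5·20 = 172 and Qs = 5·20 - 18 = 82.
Producer surplus without the control is ½ · (29 - 3.6) · 127 = 1612.9.
With the ceiling, producers sell 82 units at 20, so PS = ½ · (20 - 3.6) · 82 = 672.4.
Change in producer surplus = 672.4 - 1612.9 = -940.5.

-940.5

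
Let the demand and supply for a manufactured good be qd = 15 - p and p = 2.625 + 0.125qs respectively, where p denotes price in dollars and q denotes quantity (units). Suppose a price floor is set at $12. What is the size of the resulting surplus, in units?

72

Rearranging supply gives qs = 8p - 21. In a free market, 15 - p = 8p - 21 gives the equilibrium p* = 4, q* = 11.
Since 12 > 4, the floor is binding.
At p = 12: qd = 15 - 12 = 3 and qs = 8·12 - 21 = 75.
Surplus = qs - qd = 75 - 3 = 72.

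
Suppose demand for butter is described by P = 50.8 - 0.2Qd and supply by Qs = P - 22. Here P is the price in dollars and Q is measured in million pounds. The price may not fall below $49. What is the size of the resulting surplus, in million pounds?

Rearranging demand gives Qd = 254 - 5P. In a free market, 254 - 5P = P - 22 gives the equilibrium P* = 46, Q* = 24.
Since 49 > 46, the floor is binding.
At P = 49: Qd = 254 - 5·49 = 9 and Qs = 49 - 22 = 27.
Surplus = Qs - Qd = 27 - 9 = 18.

18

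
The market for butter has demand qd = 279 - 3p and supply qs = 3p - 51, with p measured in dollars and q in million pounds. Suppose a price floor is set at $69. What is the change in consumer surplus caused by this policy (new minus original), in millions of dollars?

Without the control the market clears where 279 - 3p = 3p - 51, i.e. p* = 55 and q* = 114.
Because the floor (69) lies above the market-clearing price, it is binding.
At p = 69: qd = 279 - 3·69 = 72 and qs = 3·69 - 51 = 156.
Consumer surplus without the control is ½ · (93 - 55) · 114 = 2166.
With the floor, consumers buy 72 units at 69, so CS = ½ · (93 - 69) · 72 = 864.
Change in consumer surplus = 864 - 2166 = -1302.

-1302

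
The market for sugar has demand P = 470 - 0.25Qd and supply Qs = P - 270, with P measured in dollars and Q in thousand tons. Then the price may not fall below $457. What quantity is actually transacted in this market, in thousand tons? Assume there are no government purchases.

52

Rearranging demand gives Qd = 1880 - 4P. In a free market, 1880 - 4P = P - 270 gives the equilibrium P* = 430, Q* = 160.
Because the floor (457) lies above the market-clearing price, it is binding.
At P = 457: Qd = 1880 - 4·457 = 52 and Qs = 457 - 270 = 187.
The quantity actually transacted is the short side, demand: 52.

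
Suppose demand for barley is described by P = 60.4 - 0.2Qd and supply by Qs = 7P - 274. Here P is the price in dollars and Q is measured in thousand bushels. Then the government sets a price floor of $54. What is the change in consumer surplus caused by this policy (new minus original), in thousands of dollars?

Rearranging demand gives Qd = 302 - 5P. In a free market, 302 - 5P = 7P - 274 gives the equilibrium P* = 48, Q* = 62.
Because the floor (54) lies above the market-clearing price, it is binding.
At P = 54: Qd = 302 - 5·54 = 32 and Qs = 7·54 - 274 = 104.
Consumer surplus without the control is ½ · (60.4 - 48) · 62 = 384.4.
With the floor, consumers buy 32 units at 54, so CS = ½ · (60.4 - 54) · 32 = 102.4.
Change in consumer surplus = 102.4 - 384.4 = -282.

-282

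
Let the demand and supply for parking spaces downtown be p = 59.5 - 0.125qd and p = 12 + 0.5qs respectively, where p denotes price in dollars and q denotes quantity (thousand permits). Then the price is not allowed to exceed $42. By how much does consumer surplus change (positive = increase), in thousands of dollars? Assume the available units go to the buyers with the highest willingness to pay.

Rearranging demand gives qd = 476 - 8p; rearranging supply gives qs = 2p - 24. In a free market, 476 - 8p = 2p - 24 gives the equilibrium p* = 50, q* = 76.
The ceiling of 42 is below the equilibrium price 50, so it binds.
At p = 42: qd = 476 - 8·42 = 140 and qs = 2·42 - 24 = 60.
Consumer surplus without the control is ½ · (59.5 - 50) · 76 = 361.
With the ceiling, 60 units are sold at 42 (assume they go to the highest-value buyers). The demand price at q = 60 is 52, so CS = ½ · [(59.5 - 42) + (52 - 42)] · 60 = 825.
Change in consumer surplus = 825 - 361 = 464.

464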